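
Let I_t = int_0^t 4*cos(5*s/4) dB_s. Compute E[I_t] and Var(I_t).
E[I_t] = 0; Var(I_t) = 8*t + 16*sin(5*t/2)/5

The Itô integral of a deterministic integrand f(s) has mean 0 because each increment f(s) * (B_{s+ds} - B_s) has mean 0. By the Itô isometry:
  Var( int_0^t f(s) dB_s ) = E[ (int_0^t f(s) dB_s)^2 ] = int_0^t f(s)^2 ds.
Here f(s) = 4*cos(5*s/4), so f(s)^2 = 16*cos(5*s/4)^2. Integrate:
  int_0^t (16*cos(5*s/4)^2) ds = 8*t + 16*sin(5*t/2)/5.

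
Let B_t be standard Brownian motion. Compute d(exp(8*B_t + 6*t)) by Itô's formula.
d(exp(8*B_t + 6*t)) = (38*exp(8*B_t + 6*t)) dt + (8*exp(8*B_t + 6*t)) dB_t

Itô's formula for f(t, x): d f(t, B_t) = (f_t + (1/2) f_xx) dt + f_x dB_t. Compute partials of f(t, x) = exp(6*t + 8*x):
  f_t(t,x)  = 6*exp(6*t + 8*x)
  f_x(t,x)  = 8*exp(6*t + 8*x)
  f_xx(t,x) = 64*exp(6*t + 8*x)
Assemble drift = f_t + (1/2) f_xx = 38*exp(6*t + 8*x) and diffusion = f_x = 8*exp(6*t + 8*x). Substituting x = B_t:
  d(exp(8*B_t + 6*t)) = (38*exp(8*B_t + 6*t)) dt + (8*exp(8*B_t + 6*t)) dB_t.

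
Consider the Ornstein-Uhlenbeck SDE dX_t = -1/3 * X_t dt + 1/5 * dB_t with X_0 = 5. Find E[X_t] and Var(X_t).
E[X_t] = 5*exp(-t/3); Var(X_t) = 3/50 - 3*exp(-2*t/3)/50

The OU SDE dX = -theta X dt + sigma dB admits the integrating factor exp(theta t): d(exp(theta t) X_t) = sigma exp(theta t) dB_t. Integrating from 0 to t:
  X_t = x_0 * exp(-theta t) + sigma * int_0^t exp(-theta (t-s)) dB_s.
The Itô integral has mean 0 and (by the Itô isometry) variance sigma^2 * int_0^t exp(-2 theta (t - s)) ds = sigma^2 * (1 - exp(-2 theta t)) / (2 theta).
With theta = 1/3, sigma = 1/5, x_0 = 5:
  E[X_t] = 5 * exp(-1/3 t) = 5*exp(-t/3)
  Var(X_t) = (1/5)^2 * (1 - exp(-2*1/3 t)) / (2 * 1/3) = 3/50 - 3*exp(-2*t/3)/50.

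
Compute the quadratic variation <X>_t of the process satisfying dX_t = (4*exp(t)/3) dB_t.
<X>_t = 8*exp(2*t)/9 - 8/9

For an Itô process dX_t = a(t) dt + b(t) dB_t, the quadratic variation is <X>_t = int_0^t b(s)^2 ds (the drift term does not contribute). Here b(s) = 4*exp(s)/3, so
  b(s)^2 = 16*exp(2*s)/9.
Integrating from 0 to t:
  <X>_t = int_0^t (16*exp(2*s)/9) ds = 8*exp(2*t)/9 - 8/9.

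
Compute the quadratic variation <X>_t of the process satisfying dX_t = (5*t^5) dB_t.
<X>_t = 25*t^11/11

For an Itô process dX_t = a(t) dt + b(t) dB_t, the quadratic variation is <X>_t = int_0^t b(s)^2 ds (the drift term does not contribute). Here b(s) = 5*s^5, so
  b(s)^2 = 25*s^10.
Integrating from 0 to t:
  <X>_t = int_0^t (25*s^10) ds = 25*t^11/11.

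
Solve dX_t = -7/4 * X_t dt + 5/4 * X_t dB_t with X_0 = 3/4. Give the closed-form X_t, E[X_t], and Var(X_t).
X_t = 3/4 * exp((-81/32) t + (5/4) B_t); E[X_t] = 3*exp(-7*t/4)/4; Var(X_t) = (9*exp(25*t/16) - 9)*exp(-7*t/2)/16

For GBM dX = mu X dt + sigma X dB with X_0 = x_0, apply Itô to Y = log X: dY = (mu - sigma^2/2) dt + sigma dB, so Y_t = log(x_0) + (mu - sigma^2/2) t + sigma B_t and hence X_t = x_0 * exp((mu - sigma^2/2) t + sigma B_t).
With mu = -7/4, sigma = 5/4, x_0 = 3/4, this gives:
  X_t = 3/4 * exp((-81/32) * t + (5/4) * B_t).
Since sigma*B_t ~ Normal(0, sigma^2 t), E[exp(sigma*B_t)] = exp(sigma^2 t / 2); so E[X_t] = x_0 * exp((mu - sigma^2/2) t) * exp(sigma^2 t / 2) = x_0 * exp(mu t) = 3*exp(-7*t/4)/4.
Var(X_t) = E[X_t^2] - (E[X_t])^2 = x_0^2 * exp(2 mu t) * (exp(sigma^2 t) - 1) = (9*exp(25*t/16) - 9)*exp(-7*t/2)/16.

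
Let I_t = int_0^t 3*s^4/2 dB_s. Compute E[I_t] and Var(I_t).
E[I_t] = 0; Var(I_t) = t^9/4

The Itô integral of a deterministic integrand f(s) has mean 0 because each increment f(s) * (B_{s+ds} - B_s) has mean 0. By the Itô isometry:
  Var( int_0^t f(s) dB_s ) = E[ (int_0^t f(s) dB_s)^2 ] = int_0^t f(s)^2 ds.
Here f(s) = 3*s^4/2, so f(s)^2 = 9*s^8/4. Integrate:
  int_0^t (9*s^8/4) ds = t^9/4.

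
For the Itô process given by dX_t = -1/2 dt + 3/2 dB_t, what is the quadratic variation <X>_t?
<X>_t = 9*t/4

For an Itô process dX_t = a(t) dt + b(t) dB_t, the quadratic variation is <X>_t = int_0^t b(s)^2 ds (the drift term does not contribute). Here b(s) = 3/2, so
  b(s)^2 = 9/4.
Integrating from 0 to t:
  <X>_t = int_0^t (9/4) ds = 9*t/4.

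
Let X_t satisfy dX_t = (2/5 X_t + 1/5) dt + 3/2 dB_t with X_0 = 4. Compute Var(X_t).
Var(X_t) = 45*exp(4*t/5)/16 - 45/16

The variance V(t) = Var(X_t) satisfies V'(t) = 2 a V(t) + c^2 with V(0) = 0 (drift coefficient is linear in X, diffusion is constant). With a = 2/5, c = 3/2, the solution is
  V(t) = (c^2 / (2 a)) * (exp(2 a t) - 1)
       = ((3/2)^2 / (2*(2/5))) * (exp((4/5) t) - 1)
       = 45*exp(4*t/5)/16 - 45/16.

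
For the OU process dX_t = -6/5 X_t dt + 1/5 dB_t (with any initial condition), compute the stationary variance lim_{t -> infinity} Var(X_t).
lim Var(X_t) = 1/60

The OU SDE dX = -theta X dt + sigma dB admits the integrating factor exp(theta t): d(exp(theta t) X_t) = sigma exp(theta t) dB_t. Integrating from 0 to t gives X_t = x_0 * exp(-theta t) + sigma * int_0^t exp(-theta (t-s)) dB_s for any initial x_0. The Itô integral has variance (by the Itô isometry) sigma^2 * int_0^t exp(-2 theta (t - s)) ds = sigma^2 * (1 - exp(-2 theta t)) / (2 theta), independent of x_0.
With theta = 6/5, sigma = 1/5:
  Var(X_t) = (1/5)^2 * (1 - exp(-2*6/5 t)) / (2 * 6/5) = 1/60 - exp(-12*t/5)/60.
As t -> infinity, exp(-2*6/5 t) -> 0, so the stationary variance is sigma^2 / (2 theta) = 1/60.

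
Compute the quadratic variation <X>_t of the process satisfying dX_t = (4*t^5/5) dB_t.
<X>_t = 16*t^11/275

For an Itô process dX_t = a(t) dt + b(t) dB_t, the quadratic variation is <X>_t = int_0^t b(s)^2 ds (the drift term does not contribute). Here b(s) = 4*s^5/5, so
  b(s)^2 = 16*s^10/25.
Integrating from 0 to t:
  <X>_t = int_0^t (16*s^10/25) ds = 16*t^11/275.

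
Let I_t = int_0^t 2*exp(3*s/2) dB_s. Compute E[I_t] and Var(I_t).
E[I_t] = 0; Var(I_t) = 4*exp(3*t)/3 - 4/3

The Itô integral of a deterministic integrand f(s) has mean 0 because each increment f(s) * (B_{s+ds} - B_s) has mean 0. By the Itô isometry:
  Var( int_0^t f(s) dB_s ) = E[ (int_0^t f(s) dB_s)^2 ] = int_0^t f(s)^2 ds.
Here f(s) = 2*exp(3*s/2), so f(s)^2 = 4*exp(3*s). Integrate:
  int_0^t (4*exp(3*s)) ds = 4*exp(3*t)/3 - 4/3.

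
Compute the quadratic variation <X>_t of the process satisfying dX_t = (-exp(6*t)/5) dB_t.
<X>_t = exp(12*t)/300 - 1/300

For an Itô process dX_t = a(t) dt + b(t) dB_t, the quadratic variation is <X>_t = int_0^t b(s)^2 ds (the drift term does not contribute). Here b(s) = -exp(6*s)/5, so
  b(s)^2 = exp(12*s)/25.
Integrating from 0 to t:
  <X>_t = int_0^t (exp(12*s)/25) ds = exp(12*t)/300 - 1/300.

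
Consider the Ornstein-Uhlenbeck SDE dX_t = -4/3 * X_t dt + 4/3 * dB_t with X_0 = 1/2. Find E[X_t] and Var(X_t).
E[X_t] = exp(-4*t/3)/2; Var(X_t) = 2/3 - 2*exp(-8*t/3)/3

The OU SDE dX = -theta X dt + sigma dB admits the integrating factor exp(theta t): d(exp(theta t) X_t) = sigma exp(theta t) dB_t. Integrating from 0 to t:
  X_t = x_0 * exp(-theta t) + sigma * int_0^t exp(-theta (t-s)) dB_s.
The Itô integral has mean 0 and (by the Itô isometry) variance sigma^2 * int_0^t exp(-2 theta (t - s)) ds = sigma^2 * (1 - exp(-2 theta t)) / (2 theta).
With theta = 4/3, sigma = 4/3, x_0 = 1/2:
  E[X_t] = 1/2 * exp(-4/3 t) = exp(-4*t/3)/2
  Var(X_t) = (4/3)^2 * (1 - exp(-2*4/3 t)) / (2 * 4/3) = 2/3 - 2*exp(-8*t/3)/3.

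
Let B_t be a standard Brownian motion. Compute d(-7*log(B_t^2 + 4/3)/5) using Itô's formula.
d(-7*log(B_t^2 + 4/3)/5) = (21*(3*B_t^2 - 4)/(5*(3*B_t^2 + 4)^2)) dt + (-42*B_t/(15*B_t^2 + 20)) dB_t

Itô's formula for f(B_t) gives d f(B_t) = f'(B_t) dB_t + (1/2) f''(B_t) dt. Compute derivatives of f(x) = -7*log(x^2 + 4/3)/5:
  f'(x)  = -42*x/(15*x^2 + 20)
  f''(x) = 42*(3*x^2 - 4)/(5*(3*x^2 + 4)^2)
Substitute x = B_t and multiply the f'' term by 1/2:
  drift     = (1/2) * (42*(3*x^2 - 4)/(5*(3*x^2 + 4)^2)) evaluated at B_t = 21*(3*B_t^2 - 4)/(5*(3*B_t^2 + 4)^2)
  diffusion = (-42*x/(15*x^2 + 20)) evaluated at B_t = -42*B_t/(15*B_t^2 + 20)
Therefore d(-7*log(B_t^2 + 4/3)/5) = (21*(3*B_t^2 - 4)/(5*(3*B_t^2 + 4)^2)) dt + (-42*B_t/(15*B_t^2 + 20)) dB_t.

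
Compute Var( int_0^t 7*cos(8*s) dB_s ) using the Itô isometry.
Var = 49*t/2 + 49*sin(8*t)*cos(8*t)/16

The Itô integral of a deterministic integrand f(s) has mean 0 because each increment f(s) * (B_{s+ds} - B_s) has mean 0. By the Itô isometry:
  Var( int_0^t f(s) dB_s ) = E[ (int_0^t f(s) dB_s)^2 ] = int_0^t f(s)^2 ds.
Here f(s) = 7*cos(8*s), so f(s)^2 = 49*cos(8*s)^2. Integrate:
  int_0^t (49*cos(8*s)^2) ds = 49*t/2 + 49*sin(8*t)*cos(8*t)/16.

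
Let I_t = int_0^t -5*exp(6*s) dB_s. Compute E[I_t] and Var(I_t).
E[I_t] = 0; Var(I_t) = 25*exp(12*t)/12 - 25/12

The Itô integral of a deterministic integrand f(s) has mean 0 because each increment f(s) * (B_{s+ds} - B_s) has mean 0. By the Itô isometry:
  Var( int_0^t f(s) dB_s ) = E[ (int_0^t f(s) dB_s)^2 ] = int_0^t f(s)^2 ds.
Here f(s) = -5*exp(6*s), so f(s)^2 = 25*exp(12*s). Integrate:
  int_0^t (25*exp(12*s)) ds = 25*exp(12*t)/12 - 25/12.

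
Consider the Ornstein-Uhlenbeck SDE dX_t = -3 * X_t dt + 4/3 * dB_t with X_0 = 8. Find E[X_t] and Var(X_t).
E[X_t] = 8*exp(-3*t); Var(X_t) = 8/27 - 8*exp(-6*t)/27

The OU SDE dX = -theta X dt + sigma dB admits the integrating factor exp(theta t): d(exp(theta t) X_t) = sigma exp(theta t) dB_t. Integrating from 0 to t:
  X_t = x_0 * exp(-theta t) + sigma * int_0^t exp(-theta (t-s)) dB_s.
The Itô integral has mean 0 and (by the Itô isometry) variance sigma^2 * int_0^t exp(-2 theta (t - s)) ds = sigma^2 * (1 - exp(-2 theta t)) / (2 theta).
With theta = 3, sigma = 4/3, x_0 = 8:
  E[X_t] = 8 * exp(-3 t) = 8*exp(-3*t)
  Var(X_t) = (4/3)^2 * (1 - exp(-2*3 t)) / (2 * 3) = 8/27 - 8*exp(-6*t)/27.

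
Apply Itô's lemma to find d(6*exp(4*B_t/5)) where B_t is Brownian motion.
d(6*exp(4*B_t/5)) = (48*exp(4*B_t/5)/25) dt + (24*exp(4*B_t/5)/5) dB_t

Itô's formula for f(B_t) gives d f(B_t) = f'(B_t) dB_t + (1/2) f''(B_t) dt. Compute derivatives of f(x) = 6*exp(4*x/5):
  f'(x)  = 24*exp(4*x/5)/5
  f''(x) = 96*exp(4*x/5)/25
Substitute x = B_t and multiply the f'' term by 1/2:
  drift     = (1/2) * (96*exp(4*x/5)/25) evaluated at B_t = 48*exp(4*B_t/5)/25
  diffusion = (24*exp(4*x/5)/5) evaluated at B_t = 24*exp(4*B_t/5)/5
Therefore d(6*exp(4*B_t/5)) = (48*exp(4*B_t/5)/25) dt + (24*exp(4*B_t/5)/5) dB_t.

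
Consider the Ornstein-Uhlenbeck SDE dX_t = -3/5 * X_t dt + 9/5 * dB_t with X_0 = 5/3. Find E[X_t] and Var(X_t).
E[X_t] = 5*exp(-3*t/5)/3; Var(X_t) = 27/10 - 27*exp(-6*t/5)/10

The OU SDE dX = -theta X dt + sigma dB admits the integrating factor exp(theta t): d(exp(theta t) X_t) = sigma exp(theta t) dB_t. Integrating from 0 to t:
  X_t = x_0 * exp(-theta t) + sigma * int_0^t exp(-theta (t-s)) dB_s.
The Itô integral has mean 0 and (by the Itô isometry) variance sigma^2 * int_0^t exp(-2 theta (t - s)) ds = sigma^2 * (1 - exp(-2 theta t)) / (2 theta).
With theta = 3/5, sigma = 9/5, x_0 = 5/3:
  E[X_t] = 5/3 * exp(-3/5 t) = 5*exp(-3*t/5)/3
  Var(X_t) = (9/5)^2 * (1 - exp(-2*3/5 t)) / (2 * 3/5) = 27/10 - 27*exp(-6*t/5)/10.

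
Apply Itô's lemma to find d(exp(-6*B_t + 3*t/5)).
d(exp(-6*B_t + 3*t/5)) = (93*exp(-6*B_t + 3*t/5)/5) dt + (-6*exp(-6*B_t + 3*t/5)) dB_t

Itô's formula for f(t, x): d f(t, B_t) = (f_t + (1/2) f_xx) dt + f_x dB_t. Compute partials of f(t, x) = exp(3*t/5 - 6*x):
  f_t(t,x)  = 3*exp(3*t/5 - 6*x)/5
  f_x(t,x)  = -6*exp(3*t/5 - 6*x)
  f_xx(t,x) = 36*exp(3*t/5 - 6*x)
Assemble drift = f_t + (1/2) f_xx = 93*exp(3*t/5 - 6*x)/5 and diffusion = f_x = -6*exp(3*t/5 - 6*x). Substituting x = B_t:
  d(exp(-6*B_t + 3*t/5)) = (93*exp(-6*B_t + 3*t/5)/5) dt + (-6*exp(-6*B_t + 3*t/5)) dB_t.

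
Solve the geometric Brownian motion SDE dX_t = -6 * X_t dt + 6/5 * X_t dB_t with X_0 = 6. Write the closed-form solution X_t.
X_t = 6 * exp((-168/25) * t + (6/5) * B_t)

For GBM dX = mu X dt + sigma X dB with X_0 = x_0, apply Itô to Y = log X: dY = (mu - sigma^2/2) dt + sigma dB, so Y_t = log(x_0) + (mu - sigma^2/2) t + sigma B_t and hence X_t = x_0 * exp((mu - sigma^2/2) t + sigma B_t).
With mu = -6, sigma = 6/5, x_0 = 6, this gives:
  X_t = 6 * exp((-168/25) * t + (6/5) * B_t).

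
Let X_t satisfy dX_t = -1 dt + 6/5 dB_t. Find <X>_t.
<X>_t = 36*t/25

For an Itô process dX_t = a(t) dt + b(t) dB_t, the quadratic variation is <X>_t = int_0^t b(s)^2 ds (the drift term does not contribute). Here b(s) = 6/5, so
  b(s)^2 = 36/25.
Integrating from 0 to t:
  <X>_t = int_0^t (36/25) ds = 36*t/25.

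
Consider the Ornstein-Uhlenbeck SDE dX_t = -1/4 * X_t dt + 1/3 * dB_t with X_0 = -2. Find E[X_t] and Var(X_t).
E[X_t] = -2*exp(-t/4); Var(X_t) = 2/9 - 2*exp(-t/2)/9

The OU SDE dX = -theta X dt + sigma dB admits the integrating factor exp(theta t): d(exp(theta t) X_t) = sigma exp(theta t) dB_t. Integrating from 0 to t:
  X_t = x_0 * exp(-theta t) + sigma * int_0^t exp(-theta (t-s)) dB_s.
The Itô integral has mean 0 and (by the Itô isometry) variance sigma^2 * int_0^t exp(-2 theta (t - s)) ds = sigma^2 * (1 - exp(-2 theta t)) / (2 theta).
With theta = 1/4, sigma = 1/3, x_0 = -2:
  E[X_t] = -2 * exp(-1/4 t) = -2*exp(-t/4)
  Var(X_t) = (1/3)^2 * (1 - exp(-2*1/4 t)) / (2 * 1/4) = 2/9 - 2*exp(-t/2)/9.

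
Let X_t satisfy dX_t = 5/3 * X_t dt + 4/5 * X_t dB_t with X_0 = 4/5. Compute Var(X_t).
Var(X_t) = 16*(exp(16*t/25) - 1)*exp(10*t/3)/25

For GBM dX = mu X dt + sigma X dB with X_0 = x_0, apply Itô to Y = log X: dY = (mu - sigma^2/2) dt + sigma dB, so Y_t = log(x_0) + (mu - sigma^2/2) t + sigma B_t and hence X_t = x_0 * exp((mu - sigma^2/2) t + sigma B_t).
With mu = 5/3, sigma = 4/5, x_0 = 4/5, this gives:
  X_t = 4/5 * exp((101/75) * t + (4/5) * B_t).
Since sigma*B_t ~ Normal(0, sigma^2 t), E[exp(sigma*B_t)] = exp(sigma^2 t / 2); so E[X_t] = x_0 * exp((mu - sigma^2/2) t) * exp(sigma^2 t / 2) = x_0 * exp(mu t) = 4*exp(5*t/3)/5.
Var(X_t) = E[X_t^2] - (E[X_t])^2 = x_0^2 * exp(2 mu t) * (exp(sigma^2 t) - 1) = 16*(exp(16*t/25) - 1)*exp(10*t/3)/25.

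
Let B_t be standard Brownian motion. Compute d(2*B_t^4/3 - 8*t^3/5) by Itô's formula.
d(2*B_t^4/3 - 8*t^3/5) = (4*B_t^2 - 24*t^2/5) dt + (8*B_t^3/3) dB_t

Itô's formula for f(t, x): d f(t, B_t) = (f_t + (1/2) f_xx) dt + f_x dB_t. Compute partials of f(t, x) = -8*t^3/5 + 2*x^4/3:
  f_t(t,x)  = -24*t^2/5
  f_x(t,x)  = 8*x^3/3
  f_xx(t,x) = 8*x^2
Assemble drift = f_t + (1/2) f_xx = -24*t^2/5 + 4*x^2 and diffusion = f_x = 8*x^3/3. Substituting x = B_t:
  d(2*B_t^4/3 - 8*t^3/5) = (4*B_t^2 - 24*t^2/5) dt + (8*B_t^3/3) dB_t.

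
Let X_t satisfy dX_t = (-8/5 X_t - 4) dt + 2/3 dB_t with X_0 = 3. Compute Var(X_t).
Var(X_t) = 5/36 - 5*exp(-16*t/5)/36

The variance V(t) = Var(X_t) satisfies V'(t) = 2 a V(t) + c^2 with V(0) = 0 (drift coefficient is linear in X, diffusion is constant). With a = -8/5, c = 2/3, the solution is
  V(t) = (c^2 / (2 a)) * (exp(2 a t) - 1)
       = ((2/3)^2 / (2*(-8/5))) * (exp((-16/5) t) - 1)
       = 5/36 - 5*exp(-16*t/5)/36.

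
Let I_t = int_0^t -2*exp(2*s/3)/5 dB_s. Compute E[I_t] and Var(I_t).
E[I_t] = 0; Var(I_t) = 3*exp(4*t/3)/25 - 3/25

The Itô integral of a deterministic integrand f(s) has mean 0 because each increment f(s) * (B_{s+ds} - B_s) has mean 0. By the Itô isometry:
  Var( int_0^t f(s) dB_s ) = E[ (int_0^t f(s) dB_s)^2 ] = int_0^t f(s)^2 ds.
Here f(s) = -2*exp(2*s/3)/5, so f(s)^2 = 4*exp(4*s/3)/25. Integrate:
  int_0^t (4*exp(4*s/3)/25) ds = 3*exp(4*t/3)/25 - 3/25.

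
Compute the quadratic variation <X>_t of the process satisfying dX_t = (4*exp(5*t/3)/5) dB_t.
<X>_t = 24*exp(10*t/3)/125 - 24/125

For an Itô process dX_t = a(t) dt + b(t) dB_t, the quadratic variation is <X>_t = int_0^t b(s)^2 ds (the drift term does not contribute). Here b(s) = 4*exp(5*s/3)/5, so
  b(s)^2 = 16*exp(10*s/3)/25.
Integrating from 0 to t:
  <X>_t = int_0^t (16*exp(10*s/3)/25) ds = 24*exp(10*t/3)/125 - 24/125.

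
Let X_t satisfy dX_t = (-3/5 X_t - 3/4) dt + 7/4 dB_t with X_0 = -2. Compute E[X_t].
E[X_t] = -5/4 - 3*exp(-3*t/5)/4

Taking expectations and using E[dB_t] = 0, the mean m(t) = E[X_t] satisfies the ODE m'(t) = a m(t) + b with m(0) = x_0. With a = -3/5, b = -3/4, x_0 = -2, the solution is
  m(t) = x_0 * exp(a t) + (b/a) * (exp(a t) - 1)
       = (-2) * exp((-3/5) t) + ((-3/4)/(-3/5)) * (exp((-3/5) t) - 1)
       = -5/4 - 3*exp(-3*t/5)/4.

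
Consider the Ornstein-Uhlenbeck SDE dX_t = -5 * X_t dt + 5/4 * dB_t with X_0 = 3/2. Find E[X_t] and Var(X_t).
E[X_t] = 3*exp(-5*t)/2; Var(X_t) = 5/32 - 5*exp(-10*t)/32

The OU SDE dX = -theta X dt + sigma dB admits the integrating factor exp(theta t): d(exp(theta t) X_t) = sigma exp(theta t) dB_t. Integrating from 0 to t:
  X_t = x_0 * exp(-theta t) + sigma * int_0^t exp(-theta (t-s)) dB_s.
The Itô integral has mean 0 and (by the Itô isometry) variance sigma^2 * int_0^t exp(-2 theta (t - s)) ds = sigma^2 * (1 - exp(-2 theta t)) / (2 theta).
With theta = 5, sigma = 5/4, x_0 = 3/2:
  E[X_t] = 3/2 * exp(-5 t) = 3*exp(-5*t)/2
  Var(X_t) = (5/4)^2 * (1 - exp(-2*5 t)) / (2 * 5) = 5/32 - 5*exp(-10*t)/32.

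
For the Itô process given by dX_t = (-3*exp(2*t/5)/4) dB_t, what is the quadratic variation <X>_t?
<X>_t = 45*exp(4*t/5)/64 - 45/64

For an Itô process dX_t = a(t) dt + b(t) dB_t, the quadratic variation is <X>_t = int_0^t b(s)^2 ds (the drift term does not contribute). Here b(s) = -3*exp(2*s/5)/4, so
  b(s)^2 = 9*exp(4*s/5)/16.
Integrating from 0 to t:
  <X>_t = int_0^t (9*exp(4*s/5)/16) ds = 45*exp(4*t/5)/64 - 45/64.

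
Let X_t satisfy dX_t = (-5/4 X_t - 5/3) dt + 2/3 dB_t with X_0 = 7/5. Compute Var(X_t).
Var(X_t) = 8/45 - 8*exp(-5*t/2)/45

The variance V(t) = Var(X_t) satisfies V'(t) = 2 a V(t) + c^2 with V(0) = 0 (drift coefficient is linear in X, diffusion is constant). With a = -5/4, c = 2/3, the solution is
  V(t) = (c^2 / (2 a)) * (exp(2 a t) - 1)
       = ((2/3)^2 / (2*(-5/4))) * (exp((-5/2) t) - 1)
       = 8/45 - 8*exp(-5*t/2)/45.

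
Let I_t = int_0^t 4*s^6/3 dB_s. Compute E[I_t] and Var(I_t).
E[I_t] = 0; Var(I_t) = 16*t^13/117

The Itô integral of a deterministic integrand f(s) has mean 0 because each increment f(s) * (B_{s+ds} - B_s) has mean 0. By the Itô isometry:
  Var( int_0^t f(s) dB_s ) = E[ (int_0^t f(s) dB_s)^2 ] = int_0^t f(s)^2 ds.
Here f(s) = 4*s^6/3, so f(s)^2 = 16*s^12/9. Integrate:
  int_0^t (16*s^12/9) ds = 16*t^13/117.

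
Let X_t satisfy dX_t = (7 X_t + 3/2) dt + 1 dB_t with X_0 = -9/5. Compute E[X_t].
E[X_t] = -111*exp(7*t)/70 - 3/14

Taking expectations and using E[dB_t] = 0, the mean m(t) = E[X_t] satisfies the ODE m'(t) = a m(t) + b with m(0) = x_0. With a = 7, b = 3/2, x_0 = -9/5, the solution is
  m(t) = x_0 * exp(a t) + (b/a) * (exp(a t) - 1)
       = (-9/5) * exp(7 t) + ((3/2)/7) * (exp(7 t) - 1)
       = -111*exp(7*t)/70 - 3/14.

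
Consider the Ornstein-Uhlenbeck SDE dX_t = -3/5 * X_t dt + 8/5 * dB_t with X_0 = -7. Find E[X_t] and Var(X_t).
E[X_t] = -7*exp(-3*t/5); Var(X_t) = 32/15 - 32*exp(-6*t/5)/15

The OU SDE dX = -theta X dt + sigma dB admits the integrating factor exp(theta t): d(exp(theta t) X_t) = sigma exp(theta t) dB_t. Integrating from 0 to t:
  X_t = x_0 * exp(-theta t) + sigma * int_0^t exp(-theta (t-s)) dB_s.
The Itô integral has mean 0 and (by the Itô isometry) variance sigma^2 * int_0^t exp(-2 theta (t - s)) ds = sigma^2 * (1 - exp(-2 theta t)) / (2 theta).
With theta = 3/5, sigma = 8/5, x_0 = -7:
  E[X_t] = -7 * exp(-3/5 t) = -7*exp(-3*t/5)
  Var(X_t) = (8/5)^2 * (1 - exp(-2*3/5 t)) / (2 * 3/5) = 32/15 - 32*exp(-6*t/5)/15.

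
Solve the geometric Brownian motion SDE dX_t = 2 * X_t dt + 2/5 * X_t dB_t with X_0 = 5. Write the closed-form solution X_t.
X_t = 5 * exp((48/25) * t + (2/5) * B_t)

For GBM dX = mu X dt + sigma X dB with X_0 = x_0, apply Itô to Y = log X: dY = (mu - sigma^2/2) dt + sigma dB, so Y_t = log(x_0) + (mu - sigma^2/2) t + sigma B_t and hence X_t = x_0 * exp((mu - sigma^2/2) t + sigma B_t).
With mu = 2, sigma = 2/5, x_0 = 5, this gives:
  X_t = 5 * exp((48/25) * t + (2/5) * B_t).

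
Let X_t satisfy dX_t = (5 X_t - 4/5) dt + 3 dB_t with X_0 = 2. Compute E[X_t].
E[X_t] = 46*exp(5*t)/25 + 4/25

Taking expectations and using E[dB_t] = 0, the mean m(t) = E[X_t] satisfies the ODE m'(t) = a m(t) + b with m(0) = x_0. With a = 5, b = -4/5, x_0 = 2, the solution is
  m(t) = x_0 * exp(a t) + (b/a) * (exp(a t) - 1)
       = 2 * exp(5 t) + ((-4/5)/5) * (exp(5 t) - 1)
       = 46*exp(5*t)/25 + 4/25.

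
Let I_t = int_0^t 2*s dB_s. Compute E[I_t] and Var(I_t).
E[I_t] = 0; Var(I_t) = 4*t^3/3

The Itô integral of a deterministic integrand f(s) has mean 0 because each increment f(s) * (B_{s+ds} - B_s) has mean 0. By the Itô isometry:
  Var( int_0^t f(s) dB_s ) = E[ (int_0^t f(s) dB_s)^2 ] = int_0^t f(s)^2 ds.
Here f(s) = 2*s, so f(s)^2 = 4*s^2. Integrate:
  int_0^t (4*s^2) ds = 4*t^3/3.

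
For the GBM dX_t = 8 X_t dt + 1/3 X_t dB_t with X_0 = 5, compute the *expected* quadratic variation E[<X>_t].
E[<X>_t] = 5*exp(145*t/9)/29 - 5/29

<X>_t = int_0^t ((1/3) * X_s)^2 ds. Taking expectation inside the integral: E[<X>_t] = (1/3)^2 * int_0^t E[X_s^2] ds. For GBM, E[X_s^2] = x_0^2 * exp((2 mu + sigma^2) s). Integrating:
  E[<X>_t] = (1/3)^2 * 5^2 * (exp((2*8 + (1/3)^2) t) - 1) / (2*8 + (1/3)^2)
           = (1/3)^2 * 5^2 * (exp((145/9) t) - 1) / (145/9) = 5*exp(145*t/9)/29 - 5/29.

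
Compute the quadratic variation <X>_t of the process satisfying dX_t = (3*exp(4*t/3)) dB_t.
<X>_t = 27*exp(8*t/3)/8 - 27/8

For an Itô process dX_t = a(t) dt + b(t) dB_t, the quadratic variation is <X>_t = int_0^t b(s)^2 ds (the drift term does not contribute). Here b(s) = 3*exp(4*s/3), so
  b(s)^2 = 9*exp(8*s/3).
Integrating from 0 to t:
  <X>_t = int_0^t (9*exp(8*s/3)) ds = 27*exp(8*t/3)/8 - 27/8.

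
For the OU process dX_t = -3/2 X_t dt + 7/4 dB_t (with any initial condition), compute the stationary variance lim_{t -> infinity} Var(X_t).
lim Var(X_t) = 49/48

The OU SDE dX = -theta X dt + sigma dB admits the integrating factor exp(theta t): d(exp(theta t) X_t) = sigma exp(theta t) dB_t. Integrating from 0 to t gives X_t = x_0 * exp(-theta t) + sigma * int_0^t exp(-theta (t-s)) dB_s for any initial x_0. The Itô integral has variance (by the Itô isometry) sigma^2 * int_0^t exp(-2 theta (t - s)) ds = sigma^2 * (1 - exp(-2 theta t)) / (2 theta), independent of x_0.
With theta = 3/2, sigma = 7/4:
  Var(X_t) = (7/4)^2 * (1 - exp(-2*3/2 t)) / (2 * 3/2) = 49/48 - 49*exp(-3*t)/48.
As t -> infinity, exp(-2*3/2 t) -> 0, so the stationary variance is sigma^2 / (2 theta) = 49/48.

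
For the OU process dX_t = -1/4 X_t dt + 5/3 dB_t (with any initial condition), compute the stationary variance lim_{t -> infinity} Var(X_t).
lim Var(X_t) = 50/9

The OU SDE dX = -theta X dt + sigma dB admits the integrating factor exp(theta t): d(exp(theta t) X_t) = sigma exp(theta t) dB_t. Integrating from 0 to t gives X_t = x_0 * exp(-theta t) + sigma * int_0^t exp(-theta (t-s)) dB_s for any initial x_0. The Itô integral has variance (by the Itô isometry) sigma^2 * int_0^t exp(-2 theta (t - s)) ds = sigma^2 * (1 - exp(-2 theta t)) / (2 theta), independent of x_0.
With theta = 1/4, sigma = 5/3:
  Var(X_t) = (5/3)^2 * (1 - exp(-2*1/4 t)) / (2 * 1/4) = 50/9 - 50*exp(-t/2)/9.
As t -> infinity, exp(-2*1/4 t) -> 0, so the stationary variance is sigma^2 / (2 theta) = 50/9.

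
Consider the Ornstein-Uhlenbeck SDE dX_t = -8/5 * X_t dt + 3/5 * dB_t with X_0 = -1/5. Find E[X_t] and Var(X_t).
E[X_t] = -exp(-8*t/5)/5; Var(X_t) = 9/80 - 9*exp(-16*t/5)/80

The OU SDE dX = -theta X dt + sigma dB admits the integrating factor exp(theta t): d(exp(theta t) X_t) = sigma exp(theta t) dB_t. Integrating from 0 to t:
  X_t = x_0 * exp(-theta t) + sigma * int_0^t exp(-theta (t-s)) dB_s.
The Itô integral has mean 0 and (by the Itô isometry) variance sigma^2 * int_0^t exp(-2 theta (t - s)) ds = sigma^2 * (1 - exp(-2 theta t)) / (2 theta).
With theta = 8/5, sigma = 3/5, x_0 = -1/5:
  E[X_t] = -1/5 * exp(-8/5 t) = -exp(-8*t/5)/5
  Var(X_t) = (3/5)^2 * (1 - exp(-2*8/5 t)) / (2 * 8/5) = 9/80 - 9*exp(-16*t/5)/80.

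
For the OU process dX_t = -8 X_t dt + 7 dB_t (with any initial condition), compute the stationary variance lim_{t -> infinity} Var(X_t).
lim Var(X_t) = 49/16

The OU SDE dX = -theta X dt + sigma dB admits the integrating factor exp(theta t): d(exp(theta t) X_t) = sigma exp(theta t) dB_t. Integrating from 0 to t gives X_t = x_0 * exp(-theta t) + sigma * int_0^t exp(-theta (t-s)) dB_s for any initial x_0. The Itô integral has variance (by the Itô isometry) sigma^2 * int_0^t exp(-2 theta (t - s)) ds = sigma^2 * (1 - exp(-2 theta t)) / (2 theta), independent of x_0.
With theta = 8, sigma = 7:
  Var(X_t) = (7)^2 * (1 - exp(-2*8 t)) / (2 * 8) = 49/16 - 49*exp(-16*t)/16.
As t -> infinity, exp(-2*8 t) -> 0, so the stationary variance is sigma^2 / (2 theta) = 49/16.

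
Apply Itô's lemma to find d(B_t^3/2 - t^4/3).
d(B_t^3/2 - t^4/3) = (3*B_t/2 - 4*t^3/3) dt + (3*B_t^2/2) dB_t

Itô's formula for f(t, x): d f(t, B_t) = (f_t + (1/2) f_xx) dt + f_x dB_t. Compute partials of f(t, x) = -t^4/3 + x^3/2:
  f_t(t,x)  = -4*t^3/3
  f_x(t,x)  = 3*x^2/2
  f_xx(t,x) = 3*x
Assemble drift = f_t + (1/2) f_xx = -4*t^3/3 + 3*x/2 and diffusion = f_x = 3*x^2/2. Substituting x = B_t:
  d(B_t^3/2 - t^4/3) = (3*B_t/2 - 4*t^3/3) dt + (3*B_t^2/2) dB_t.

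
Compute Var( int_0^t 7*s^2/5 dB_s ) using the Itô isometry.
Var = 49*t^5/125

The Itô integral of a deterministic integrand f(s) has mean 0 because each increment f(s) * (B_{s+ds} - B_s) has mean 0. By the Itô isometry:
  Var( int_0^t f(s) dB_s ) = E[ (int_0^t f(s) dB_s)^2 ] = int_0^t f(s)^2 ds.
Here f(s) = 7*s^2/5, so f(s)^2 = 49*s^4/25. Integrate:
  int_0^t (49*s^4/25) ds = 49*t^5/125.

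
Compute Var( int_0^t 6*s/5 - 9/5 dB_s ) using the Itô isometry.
Var = 3*t*(4*t^2 - 18*t + 27)/25

The Itô integral of a deterministic integrand f(s) has mean 0 because each increment f(s) * (B_{s+ds} - B_s) has mean 0. By the Itô isometry:
  Var( int_0^t f(s) dB_s ) = E[ (int_0^t f(s) dB_s)^2 ] = int_0^t f(s)^2 ds.
Here f(s) = 6*s/5 - 9/5, so f(s)^2 = 9*(2*s - 3)^2/25. Integrate:
  int_0^t (9*(2*s - 3)^2/25) ds = 3*t*(4*t^2 - 18*t + 27)/25.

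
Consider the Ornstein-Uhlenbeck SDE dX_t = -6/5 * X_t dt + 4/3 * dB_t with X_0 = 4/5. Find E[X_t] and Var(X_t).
E[X_t] = 4*exp(-6*t/5)/5; Var(X_t) = 20/27 - 20*exp(-12*t/5)/27

The OU SDE dX = -theta X dt + sigma dB admits the integrating factor exp(theta t): d(exp(theta t) X_t) = sigma exp(theta t) dB_t. Integrating from 0 to t:
  X_t = x_0 * exp(-theta t) + sigma * int_0^t exp(-theta (t-s)) dB_s.
The Itô integral has mean 0 and (by the Itô isometry) variance sigma^2 * int_0^t exp(-2 theta (t - s)) ds = sigma^2 * (1 - exp(-2 theta t)) / (2 theta).
With theta = 6/5, sigma = 4/3, x_0 = 4/5:
  E[X_t] = 4/5 * exp(-6/5 t) = 4*exp(-6*t/5)/5
  Var(X_t) = (4/3)^2 * (1 - exp(-2*6/5 t)) / (2 * 6/5) = 20/27 - 20*exp(-12*t/5)/27.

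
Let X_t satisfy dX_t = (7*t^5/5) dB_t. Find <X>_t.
<X>_t = 49*t^11/275

For an Itô process dX_t = a(t) dt + b(t) dB_t, the quadratic variation is <X>_t = int_0^t b(s)^2 ds (the drift term does not contribute). Here b(s) = 7*s^5/5, so
  b(s)^2 = 49*s^10/25.
Integrating from 0 to t:
  <X>_t = int_0^t (49*s^10/25) ds = 49*t^11/275.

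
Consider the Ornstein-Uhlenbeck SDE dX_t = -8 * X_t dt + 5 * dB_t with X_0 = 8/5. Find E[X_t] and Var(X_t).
E[X_t] = 8*exp(-8*t)/5; Var(X_t) = 25/16 - 25*exp(-16*t)/16

The OU SDE dX = -theta X dt + sigma dB admits the integrating factor exp(theta t): d(exp(theta t) X_t) = sigma exp(theta t) dB_t. Integrating from 0 to t:
  X_t = x_0 * exp(-theta t) + sigma * int_0^t exp(-theta (t-s)) dB_s.
The Itô integral has mean 0 and (by the Itô isometry) variance sigma^2 * int_0^t exp(-2 theta (t - s)) ds = sigma^2 * (1 - exp(-2 theta t)) / (2 theta).
With theta = 8, sigma = 5, x_0 = 8/5:
  E[X_t] = 8/5 * exp(-8 t) = 8*exp(-8*t)/5
  Var(X_t) = (5)^2 * (1 - exp(-2*8 t)) / (2 * 8) = 25/16 - 25*exp(-16*t)/16.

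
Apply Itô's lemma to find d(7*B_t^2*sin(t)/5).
d(7*B_t^2*sin(t)/5) = (7*B_t^2*cos(t)/5 + 7*sin(t)/5) dt + (14*B_t*sin(t)/5) dB_t

Itô's formula for f(t, x): d f(t, B_t) = (f_t + (1/2) f_xx) dt + f_x dB_t. Compute partials of f(t, x) = 7*x^2*sin(t)/5:
  f_t(t,x)  = 7*x^2*cos(t)/5
  f_x(t,x)  = 14*x*sin(t)/5
  f_xx(t,x) = 14*sin(t)/5
Assemble drift = f_t + (1/2) f_xx = 7*x^2*cos(t)/5 + 7*sin(t)/5 and diffusion = f_x = 14*x*sin(t)/5. Substituting x = B_t:
  d(7*B_t^2*sin(t)/5) = (7*B_t^2*cos(t)/5 + 7*sin(t)/5) dt + (14*B_t*sin(t)/5) dB_t.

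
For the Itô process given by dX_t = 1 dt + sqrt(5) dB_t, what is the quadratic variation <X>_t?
<X>_t = 5*t

For an Itô process dX_t = a(t) dt + b(t) dB_t, the quadratic variation is <X>_t = int_0^t b(s)^2 ds (the drift term does not contribute). Here b(s) = sqrt(5), so
  b(s)^2 = 5.
Integrating from 0 to t:
  <X>_t = int_0^t (5) ds = 5*t.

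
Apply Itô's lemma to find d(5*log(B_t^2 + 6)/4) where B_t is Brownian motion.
d(5*log(B_t^2 + 6)/4) = (5*(6 - B_t^2)/(4*(B_t^2 + 6)^2)) dt + (5*B_t/(2*(B_t^2 + 6))) dB_t

Itô's formula for f(B_t) gives d f(B_t) = f'(B_t) dB_t + (1/2) f''(B_t) dt. Compute derivatives of f(x) = 5*log(x^2 + 6)/4:
  f'(x)  = 5*x/(2*(x^2 + 6))
  f''(x) = 5*(6 - x^2)/(2*(x^2 + 6)^2)
Substitute x = B_t and multiply the f'' term by 1/2:
  drift     = (1/2) * (5*(6 - x^2)/(2*(x^2 + 6)^2)) evaluated at B_t = 5*(6 - B_t^2)/(4*(B_t^2 + 6)^2)
  diffusion = (5*x/(2*(x^2 + 6))) evaluated at B_t = 5*B_t/(2*(B_t^2 + 6))
Therefore d(5*log(B_t^2 + 6)/4) = (5*(6 - B_t^2)/(4*(B_t^2 + 6)^2)) dt + (5*B_t/(2*(B_t^2 + 6))) dB_t.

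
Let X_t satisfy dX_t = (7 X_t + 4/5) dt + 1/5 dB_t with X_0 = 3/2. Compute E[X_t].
E[X_t] = 113*exp(7*t)/70 - 4/35

Taking expectations and using E[dB_t] = 0, the mean m(t) = E[X_t] satisfies the ODE m'(t) = a m(t) + b with m(0) = x_0. With a = 7, b = 4/5, x_0 = 3/2, the solution is
  m(t) = x_0 * exp(a t) + (b/a) * (exp(a t) - 1)
       = (3/2) * exp(7 t) + ((4/5)/7) * (exp(7 t) - 1)
       = 113*exp(7*t)/70 - 4/35.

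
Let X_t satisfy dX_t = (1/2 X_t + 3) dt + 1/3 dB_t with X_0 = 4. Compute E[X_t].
E[X_t] = 10*exp(t/2) - 6

Taking expectations and using E[dB_t] = 0, the mean m(t) = E[X_t] satisfies the ODE m'(t) = a m(t) + b with m(0) = x_0. With a = 1/2, b = 3, x_0 = 4, the solution is
  m(t) = x_0 * exp(a t) + (b/a) * (exp(a t) - 1)
       = 4 * exp((1/2) t) + (3/(1/2)) * (exp((1/2) t) - 1)
       = 10*exp(t/2) - 6.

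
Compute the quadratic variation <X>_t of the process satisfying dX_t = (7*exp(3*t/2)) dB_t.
<X>_t = 49*exp(3*t)/3 - 49/3

For an Itô process dX_t = a(t) dt + b(t) dB_t, the quadratic variation is <X>_t = int_0^t b(s)^2 ds (the drift term does not contribute). Here b(s) = 7*exp(3*s/2), so
  b(s)^2 = 49*exp(3*s).
Integrating from 0 to t:
  <X>_t = int_0^t (49*exp(3*s)) ds = 49*exp(3*t)/3 - 49/3.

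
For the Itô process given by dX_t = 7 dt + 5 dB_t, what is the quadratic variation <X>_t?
<X>_t = 25*t

For an Itô process dX_t = a(t) dt + b(t) dB_t, the quadratic variation is <X>_t = int_0^t b(s)^2 ds (the drift term does not contribute). Here b(s) = 5, so
  b(s)^2 = 25.
Integrating from 0 to t:
  <X>_t = int_0^t (25) ds = 25*t.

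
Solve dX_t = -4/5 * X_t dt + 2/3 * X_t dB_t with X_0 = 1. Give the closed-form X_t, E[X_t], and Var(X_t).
X_t = 1 * exp((-46/45) t + (2/3) B_t); E[X_t] = exp(-4*t/5); Var(X_t) = (exp(4*t/9) - 1)*exp(-8*t/5)

For GBM dX = mu X dt + sigma X dB with X_0 = x_0, apply Itô to Y = log X: dY = (mu - sigma^2/2) dt + sigma dB, so Y_t = log(x_0) + (mu - sigma^2/2) t + sigma B_t and hence X_t = x_0 * exp((mu - sigma^2/2) t + sigma B_t).
With mu = -4/5, sigma = 2/3, x_0 = 1, this gives:
  X_t = 1 * exp((-46/45) * t + (2/3) * B_t).
Since sigma*B_t ~ Normal(0, sigma^2 t), E[exp(sigma*B_t)] = exp(sigma^2 t / 2); so E[X_t] = x_0 * exp((mu - sigma^2/2) t) * exp(sigma^2 t / 2) = x_0 * exp(mu t) = exp(-4*t/5).
Var(X_t) = E[X_t^2] - (E[X_t])^2 = x_0^2 * exp(2 mu t) * (exp(sigma^2 t) - 1) = (exp(4*t/9) - 1)*exp(-8*t/5).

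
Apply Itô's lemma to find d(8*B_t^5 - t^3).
d(8*B_t^5 - t^3) = (80*B_t^3 - 3*t^2) dt + (40*B_t^4) dB_t

Itô's formula for f(t, x): d f(t, B_t) = (f_t + (1/2) f_xx) dt + f_x dB_t. Compute partials of f(t, x) = -t^3 + 8*x^5:
  f_t(t,x)  = -3*t^2
  f_x(t,x)  = 40*x^4
  f_xx(t,x) = 160*x^3
Assemble drift = f_t + (1/2) f_xx = -3*t^2 + 80*x^3 and diffusion = f_x = 40*x^4. Substituting x = B_t:
  d(8*B_t^5 - t^3) = (80*B_t^3 - 3*t^2) dt + (40*B_t^4) dB_t.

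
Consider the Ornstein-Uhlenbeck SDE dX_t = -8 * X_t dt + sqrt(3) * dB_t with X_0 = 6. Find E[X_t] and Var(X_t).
E[X_t] = 6*exp(-8*t); Var(X_t) = 3/16 - 3*exp(-16*t)/16

The OU SDE dX = -theta X dt + sigma dB admits the integrating factor exp(theta t): d(exp(theta t) X_t) = sigma exp(theta t) dB_t. Integrating from 0 to t:
  X_t = x_0 * exp(-theta t) + sigma * int_0^t exp(-theta (t-s)) dB_s.
The Itô integral has mean 0 and (by the Itô isometry) variance sigma^2 * int_0^t exp(-2 theta (t - s)) ds = sigma^2 * (1 - exp(-2 theta t)) / (2 theta).
With theta = 8, sigma = sqrt(3), x_0 = 6:
  E[X_t] = 6 * exp(-8 t) = 6*exp(-8*t)
  Var(X_t) = (sqrt(3))^2 * (1 - exp(-2*8 t)) / (2 * 8) = 3/16 - 3*exp(-16*t)/16.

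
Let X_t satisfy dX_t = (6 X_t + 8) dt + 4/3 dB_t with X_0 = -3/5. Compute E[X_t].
E[X_t] = 11*exp(6*t)/15 - 4/3

Taking expectations and using E[dB_t] = 0, the mean m(t) = E[X_t] satisfies the ODE m'(t) = a m(t) + b with m(0) = x_0. With a = 6, b = 8, x_0 = -3/5, the solution is
  m(t) = x_0 * exp(a t) + (b/a) * (exp(a t) - 1)
       = (-3/5) * exp(6 t) + (8/6) * (exp(6 t) - 1)
       = 11*exp(6*t)/15 - 4/3.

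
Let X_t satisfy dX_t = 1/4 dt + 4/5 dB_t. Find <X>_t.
<X>_t = 16*t/25

For an Itô process dX_t = a(t) dt + b(t) dB_t, the quadratic variation is <X>_t = int_0^t b(s)^2 ds (the drift term does not contribute). Here b(s) = 4/5, so
  b(s)^2 = 16/25.
Integrating from 0 to t:
  <X>_t = int_0^t (16/25) ds = 16*t/25.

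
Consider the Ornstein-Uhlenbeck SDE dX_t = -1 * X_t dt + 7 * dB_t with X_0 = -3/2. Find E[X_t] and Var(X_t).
E[X_t] = -3*exp(-t)/2; Var(X_t) = 49/2 - 49*exp(-2*t)/2

The OU SDE dX = -theta X dt + sigma dB admits the integrating factor exp(theta t): d(exp(theta t) X_t) = sigma exp(theta t) dB_t. Integrating from 0 to t:
  X_t = x_0 * exp(-theta t) + sigma * int_0^t exp(-theta (t-s)) dB_s.
The Itô integral has mean 0 and (by the Itô isometry) variance sigma^2 * int_0^t exp(-2 theta (t - s)) ds = sigma^2 * (1 - exp(-2 theta t)) / (2 theta).
With theta = 1, sigma = 7, x_0 = -3/2:
  E[X_t] = -3/2 * exp(-1 t) = -3*exp(-t)/2
  Var(X_t) = (7)^2 * (1 - exp(-2*1 t)) / (2 * 1) = 49/2 - 49*exp(-2*t)/2.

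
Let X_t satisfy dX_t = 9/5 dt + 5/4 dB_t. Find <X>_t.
<X>_t = 25*t/16

For an Itô process dX_t = a(t) dt + b(t) dB_t, the quadratic variation is <X>_t = int_0^t b(s)^2 ds (the drift term does not contribute). Here b(s) = 5/4, so
  b(s)^2 = 25/16.
Integrating from 0 to t:
  <X>_t = int_0^t (25/16) ds = 25*t/16.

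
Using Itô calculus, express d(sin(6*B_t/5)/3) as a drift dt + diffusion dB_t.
d(sin(6*B_t/5)/3) = (-6*sin(6*B_t/5)/25) dt + (2*cos(6*B_t/5)/5) dB_t

Itô's formula for f(B_t) gives d f(B_t) = f'(B_t) dB_t + (1/2) f''(B_t) dt. Compute derivatives of f(x) = sin(6*x/5)/3:
  f'(x)  = 2*cos(6*x/5)/5
  f''(x) = -12*sin(6*x/5)/25
Substitute x = B_t and multiply the f'' term by 1/2:
  drift     = (1/2) * (-12*sin(6*x/5)/25) evaluated at B_t = -6*sin(6*B_t/5)/25
  diffusion = (2*cos(6*x/5)/5) evaluated at B_t = 2*cos(6*B_t/5)/5
Therefore d(sin(6*B_t/5)/3) = (-6*sin(6*B_t/5)/25) dt + (2*cos(6*B_t/5)/5) dB_t.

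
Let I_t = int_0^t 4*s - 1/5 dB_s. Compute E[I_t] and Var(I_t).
E[I_t] = 0; Var(I_t) = t*(400*t^2 - 60*t + 3)/75

The Itô integral of a deterministic integrand f(s) has mean 0 because each increment f(s) * (B_{s+ds} - B_s) has mean 0. By the Itô isometry:
  Var( int_0^t f(s) dB_s ) = E[ (int_0^t f(s) dB_s)^2 ] = int_0^t f(s)^2 ds.
Here f(s) = 4*s - 1/5, so f(s)^2 = (20*s - 1)^2/25. Integrate:
  int_0^t ((20*s - 1)^2/25) ds = t*(400*t^2 - 60*t + 3)/75.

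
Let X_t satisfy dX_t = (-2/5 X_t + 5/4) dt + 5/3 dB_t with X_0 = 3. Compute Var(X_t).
Var(X_t) = 125/36 - 125*exp(-4*t/5)/36

The variance V(t) = Var(X_t) satisfies V'(t) = 2 a V(t) + c^2 with V(0) = 0 (drift coefficient is linear in X, diffusion is constant). With a = -2/5, c = 5/3, the solution is
  V(t) = (c^2 / (2 a)) * (exp(2 a t) - 1)
       = ((5/3)^2 / (2*(-2/5))) * (exp((-4/5) t) - 1)
       = 125/36 - 125*exp(-4*t/5)/36.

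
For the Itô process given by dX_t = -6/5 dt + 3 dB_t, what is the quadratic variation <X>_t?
<X>_t = 9*t

For an Itô process dX_t = a(t) dt + b(t) dB_t, the quadratic variation is <X>_t = int_0^t b(s)^2 ds (the drift term does not contribute). Here b(s) = 3, so
  b(s)^2 = 9.
Integrating from 0 to t:
  <X>_t = int_0^t (9) ds = 9*t.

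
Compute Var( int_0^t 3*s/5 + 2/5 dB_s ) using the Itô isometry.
Var = t*(3*t^2 + 6*t + 4)/25

The Itô integral of a deterministic integrand f(s) has mean 0 because each increment f(s) * (B_{s+ds} - B_s) has mean 0. By the Itô isometry:
  Var( int_0^t f(s) dB_s ) = E[ (int_0^t f(s) dB_s)^2 ] = int_0^t f(s)^2 ds.
Here f(s) = 3*s/5 + 2/5, so f(s)^2 = (3*s + 2)^2/25. Integrate:
  int_0^t ((3*s + 2)^2/25) ds = t*(3*t^2 + 6*t + 4)/25.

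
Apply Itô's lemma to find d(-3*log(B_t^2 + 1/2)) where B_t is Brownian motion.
d(-3*log(B_t^2 + 1/2)) = (6*(2*B_t^2 - 1)/(2*B_t^2 + 1)^2) dt + (-12*B_t/(2*B_t^2 + 1)) dB_t

Itô's formula for f(B_t) gives d f(B_t) = f'(B_t) dB_t + (1/2) f''(B_t) dt. Compute derivatives of f(x) = -3*log(x^2 + 1/2):
  f'(x)  = -12*x/(2*x^2 + 1)
  f''(x) = 12*(2*x^2 - 1)/(2*x^2 + 1)^2
Substitute x = B_t and multiply the f'' term by 1/2:
  drift     = (1/2) * (12*(2*x^2 - 1)/(2*x^2 + 1)^2) evaluated at B_t = 6*(2*B_t^2 - 1)/(2*B_t^2 + 1)^2
  diffusion = (-12*x/(2*x^2 + 1)) evaluated at B_t = -12*B_t/(2*B_t^2 + 1)
Therefore d(-3*log(B_t^2 + 1/2)) = (6*(2*B_t^2 - 1)/(2*B_t^2 + 1)^2) dt + (-12*B_t/(2*B_t^2 + 1)) dB_t.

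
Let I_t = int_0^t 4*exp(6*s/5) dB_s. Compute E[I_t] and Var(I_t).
E[I_t] = 0; Var(I_t) = 20*exp(12*t/5)/3 - 20/3

The Itô integral of a deterministic integrand f(s) has mean 0 because each increment f(s) * (B_{s+ds} - B_s) has mean 0. By the Itô isometry:
  Var( int_0^t f(s) dB_s ) = E[ (int_0^t f(s) dB_s)^2 ] = int_0^t f(s)^2 ds.
Here f(s) = 4*exp(6*s/5), so f(s)^2 = 16*exp(12*s/5). Integrate:
  int_0^t (16*exp(12*s/5)) ds = 20*exp(12*t/5)/3 - 20/3.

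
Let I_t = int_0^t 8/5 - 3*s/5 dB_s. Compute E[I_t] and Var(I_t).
E[I_t] = 0; Var(I_t) = t*(3*t^2 - 24*t + 64)/25

The Itô integral of a deterministic integrand f(s) has mean 0 because each increment f(s) * (B_{s+ds} - B_s) has mean 0. By the Itô isometry:
  Var( int_0^t f(s) dB_s ) = E[ (int_0^t f(s) dB_s)^2 ] = int_0^t f(s)^2 ds.
Here f(s) = 8/5 - 3*s/5, so f(s)^2 = (3*s - 8)^2/25. Integrate:
  int_0^t ((3*s - 8)^2/25) ds = t*(3*t^2 - 24*t + 64)/25.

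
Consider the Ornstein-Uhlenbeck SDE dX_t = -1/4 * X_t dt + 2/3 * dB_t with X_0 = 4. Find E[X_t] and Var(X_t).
E[X_t] = 4*exp(-t/4); Var(X_t) = 8/9 - 8*exp(-t/2)/9

The OU SDE dX = -theta X dt + sigma dB admits the integrating factor exp(theta t): d(exp(theta t) X_t) = sigma exp(theta t) dB_t. Integrating from 0 to t:
  X_t = x_0 * exp(-theta t) + sigma * int_0^t exp(-theta (t-s)) dB_s.
The Itô integral has mean 0 and (by the Itô isometry) variance sigma^2 * int_0^t exp(-2 theta (t - s)) ds = sigma^2 * (1 - exp(-2 theta t)) / (2 theta).
With theta = 1/4, sigma = 2/3, x_0 = 4:
  E[X_t] = 4 * exp(-1/4 t) = 4*exp(-t/4)
  Var(X_t) = (2/3)^2 * (1 - exp(-2*1/4 t)) / (2 * 1/4) = 8/9 - 8*exp(-t/2)/9.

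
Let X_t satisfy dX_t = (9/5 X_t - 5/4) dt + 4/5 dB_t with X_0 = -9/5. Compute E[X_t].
E[X_t] = 25/36 - 449*exp(9*t/5)/180

Taking expectations and using E[dB_t] = 0, the mean m(t) = E[X_t] satisfies the ODE m'(t) = a m(t) + b with m(0) = x_0. With a = 9/5, b = -5/4, x_0 = -9/5, the solution is
  m(t) = x_0 * exp(a t) + (b/a) * (exp(a t) - 1)
       = (-9/5) * exp((9/5) t) + ((-5/4)/(9/5)) * (exp((9/5) t) - 1)
       = 25/36 - 449*exp(9*t/5)/180.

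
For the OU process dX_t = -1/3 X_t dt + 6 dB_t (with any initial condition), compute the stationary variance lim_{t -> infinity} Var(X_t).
lim Var(X_t) = 54

The OU SDE dX = -theta X dt + sigma dB admits the integrating factor exp(theta t): d(exp(theta t) X_t) = sigma exp(theta t) dB_t. Integrating from 0 to t gives X_t = x_0 * exp(-theta t) + sigma * int_0^t exp(-theta (t-s)) dB_s for any initial x_0. The Itô integral has variance (by the Itô isometry) sigma^2 * int_0^t exp(-2 theta (t - s)) ds = sigma^2 * (1 - exp(-2 theta t)) / (2 theta), independent of x_0.
With theta = 1/3, sigma = 6:
  Var(X_t) = (6)^2 * (1 - exp(-2*1/3 t)) / (2 * 1/3) = 54 - 54*exp(-2*t/3).
As t -> infinity, exp(-2*1/3 t) -> 0, so the stationary variance is sigma^2 / (2 theta) = 54.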